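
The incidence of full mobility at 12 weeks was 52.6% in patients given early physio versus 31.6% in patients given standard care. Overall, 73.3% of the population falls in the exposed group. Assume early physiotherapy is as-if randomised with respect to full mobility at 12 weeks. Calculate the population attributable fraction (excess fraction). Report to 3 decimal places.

PAF ≈ 0.328

p₁ = 0.526, p₀ = 0.316.
Overall risk P(Y=1) = π·p₁ + (1−π)·p₀ = 0.733×0.526 + 0.267×0.316 = 0.46993.
Under exogeneity, PAF = [P(Y=1) − p₀] / P(Y=1).
PAF = (0.46993 − 0.316) / 0.46993 ≈ 0.3276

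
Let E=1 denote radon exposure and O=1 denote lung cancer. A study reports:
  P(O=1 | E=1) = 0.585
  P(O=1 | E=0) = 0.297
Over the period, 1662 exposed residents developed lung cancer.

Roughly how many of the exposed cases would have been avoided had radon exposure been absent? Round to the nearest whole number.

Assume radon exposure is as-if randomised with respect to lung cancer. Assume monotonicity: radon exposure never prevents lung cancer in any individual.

Let p₁ = 0.585, p₀ = 0.297.
PN = (p₁ − p₀)/p₁ = (0.585 − 0.297) / 0.585 ≈ 0.49231.
Attributable cases ≈ PN × (exposed cases) = 0.49231 × 1662 ≈ 818.22.

about 818 cases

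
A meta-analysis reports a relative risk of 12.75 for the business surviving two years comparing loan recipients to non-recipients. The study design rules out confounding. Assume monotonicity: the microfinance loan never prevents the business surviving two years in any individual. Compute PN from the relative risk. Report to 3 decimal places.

Under exogeneity and monotonicity, PN = (RR − 1) / RR = 1 − 1/RR.
PN = (12.75 − 1) / 12.75 = 11.75 / 12.75 ≈ 0.9216

PN ≈ 0.922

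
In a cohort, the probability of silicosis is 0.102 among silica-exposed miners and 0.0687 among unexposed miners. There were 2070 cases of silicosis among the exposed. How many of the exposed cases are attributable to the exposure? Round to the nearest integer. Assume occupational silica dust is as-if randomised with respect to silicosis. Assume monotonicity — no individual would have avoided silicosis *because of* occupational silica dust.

Let p₁ = 0.102, p₀ = 0.0687.
PN = (p₁ − p₀)/p₁ = (0.102 − 0.0687) / 0.102 ≈ 0.32647.
Attributable cases ≈ PN × (exposed cases) = 0.32647 × 2070 ≈ 675.79.

about 676 cases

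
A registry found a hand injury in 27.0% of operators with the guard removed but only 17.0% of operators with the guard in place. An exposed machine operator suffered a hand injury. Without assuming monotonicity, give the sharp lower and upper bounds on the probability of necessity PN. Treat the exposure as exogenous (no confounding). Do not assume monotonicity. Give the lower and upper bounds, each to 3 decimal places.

0.370 ≤ PN ≤ 1.000

p₁ = 0.27, p₀ = 0.17.
Under exogeneity alone the bounds on PN are max{0,(p₁−p₀)/p₁} ≤ PN ≤ min{1,(1−p₀)/p₁}.
  lower = (p₁ − p₀)/p₁ = 0.1 / 0.27 ≈ 0.3704
  upper = min{1, (1 − p₀)/p₁} = 0.83 / 0.27 ≈ 3.0741 → capped at 1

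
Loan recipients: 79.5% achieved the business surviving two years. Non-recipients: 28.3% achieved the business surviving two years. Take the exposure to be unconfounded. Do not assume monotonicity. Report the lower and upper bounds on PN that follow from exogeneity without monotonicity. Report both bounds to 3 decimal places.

0.644 ≤ PN ≤ 0.902

p₁ = 0.795, p₀ = 0.283.
Under exogeneity alone the bounds on PN are max{0,(p₁−p₀)/p₁} ≤ PN ≤ min{1,(1−p₀)/p₁}.
  lower = (p₁ − p₀)/p₁ = 0.512 / 0.795 ≈ 0.6440
  upper = min{1, (1 − p₀)/p₁} = 0.717 / 0.795 ≈ 0.9019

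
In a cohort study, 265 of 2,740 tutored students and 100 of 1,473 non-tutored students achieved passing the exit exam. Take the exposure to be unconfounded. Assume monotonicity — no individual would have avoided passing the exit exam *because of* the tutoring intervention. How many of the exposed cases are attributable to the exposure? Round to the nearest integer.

p₁ = P(outcome | exposed) = 265/2740 = 0.096715
p₀ = P(outcome | unexposed) = 100/1473 = 0.067889
PN = (p₁ − p₀)/p₁ = (0.096715 − 0.067889) / 0.096715 ≈ 0.29806.
Attributable cases ≈ PN × (exposed cases) = 0.29806 × 265 ≈ 78.99.

about 79 cases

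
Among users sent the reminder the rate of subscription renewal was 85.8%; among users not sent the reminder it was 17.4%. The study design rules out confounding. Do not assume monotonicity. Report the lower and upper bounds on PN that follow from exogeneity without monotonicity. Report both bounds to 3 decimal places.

0.797 ≤ PN ≤ 0.963

p₁ = 0.858, p₀ = 0.174.
Under exogeneity alone the bounds on PN are max{0,(p₁−p₀)/p₁} ≤ PN ≤ min{1,(1−p₀)/p₁}.
  lower = (p₁ − p₀)/p₁ = 0.684 / 0.858 ≈ 0.7972
  upper = min{1, (1 − p₀)/p₁} = 0.826 / 0.858 ≈ 0.9627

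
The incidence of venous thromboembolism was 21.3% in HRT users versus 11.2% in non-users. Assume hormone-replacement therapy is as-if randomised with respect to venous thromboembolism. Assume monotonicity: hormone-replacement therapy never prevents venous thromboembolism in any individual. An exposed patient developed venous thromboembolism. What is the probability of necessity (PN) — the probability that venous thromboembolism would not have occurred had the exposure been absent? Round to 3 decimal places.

p₁ = 0.213, p₀ = 0.112.
Under exogeneity and monotonicity, PN = (p₁ − p₀) / p₁.
PN = (0.213 − 0.112) / 0.213 = 0.101 / 0.213 ≈ 0.4742

PN ≈ 0.474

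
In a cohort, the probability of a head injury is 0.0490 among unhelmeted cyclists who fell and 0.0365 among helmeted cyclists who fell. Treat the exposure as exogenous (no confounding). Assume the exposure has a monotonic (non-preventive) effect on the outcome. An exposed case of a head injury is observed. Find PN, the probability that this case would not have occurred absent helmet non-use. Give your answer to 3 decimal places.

Let p₁ = 0.049, p₀ = 0.0365.
Under exogeneity and monotonicity, PN = (p₁ − p₀) / p₁.
PN = (0.049 − 0.0365) / 0.049 = 0.0125 / 0.049 ≈ 0.2551

PN ≈ 0.255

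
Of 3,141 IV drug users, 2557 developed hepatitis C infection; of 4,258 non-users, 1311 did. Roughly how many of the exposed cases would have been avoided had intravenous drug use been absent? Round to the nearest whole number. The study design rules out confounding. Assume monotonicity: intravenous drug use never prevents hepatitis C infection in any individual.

p₁ = P(outcome | exposed) = 2557/3141 = 0.81407
p₀ = P(outcome | unexposed) = 1311/4258 = 0.30789
PN = (p₁ − p₀)/p₁ = (0.81407 − 0.30789) / 0.81407 ≈ 0.62179.
Attributable cases ≈ PN × (exposed cases) = 0.62179 × 2557 ≈ 1589.91.

about 1590 cases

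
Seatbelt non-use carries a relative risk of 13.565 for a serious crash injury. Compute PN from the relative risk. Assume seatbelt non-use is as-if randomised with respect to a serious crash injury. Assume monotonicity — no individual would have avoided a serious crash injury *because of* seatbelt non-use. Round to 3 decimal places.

Under exogeneity and monotonicity, PN = (RR − 1) / RR = 1 − 1/RR.
PN = (13.565 − 1) / 13.565 = 12.56 / 13.565 ≈ 0.9263

PN ≈ 0.926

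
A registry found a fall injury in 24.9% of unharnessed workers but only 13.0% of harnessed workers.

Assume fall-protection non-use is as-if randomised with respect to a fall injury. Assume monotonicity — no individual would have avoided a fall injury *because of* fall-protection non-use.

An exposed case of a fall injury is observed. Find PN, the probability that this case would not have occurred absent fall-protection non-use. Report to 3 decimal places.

PN ≈ 0.478

p₁ = 0.249, p₀ = 0.13.
Under exogeneity and monotonicity, PN = (p₁ − p₀) / p₁.
PN = (0.249 − 0.13) / 0.249 = 0.119 / 0.249 ≈ 0.4779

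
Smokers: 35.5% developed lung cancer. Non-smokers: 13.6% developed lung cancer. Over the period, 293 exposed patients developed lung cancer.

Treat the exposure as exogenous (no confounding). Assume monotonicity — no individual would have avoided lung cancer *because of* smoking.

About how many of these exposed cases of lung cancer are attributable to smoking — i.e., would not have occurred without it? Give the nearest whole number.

about 181 cases

p₁ = 0.355, p₀ = 0.136.
PN = (p₁ − p₀)/p₁ = (0.355 − 0.136) / 0.355 ≈ 0.61690.
Attributable cases ≈ PN × (exposed cases) = 0.61690 × 293 ≈ 180.75.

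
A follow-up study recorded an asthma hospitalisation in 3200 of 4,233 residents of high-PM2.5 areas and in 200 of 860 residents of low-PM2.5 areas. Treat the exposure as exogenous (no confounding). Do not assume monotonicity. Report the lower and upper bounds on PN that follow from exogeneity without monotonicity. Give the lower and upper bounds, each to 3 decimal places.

p₁ = P(outcome | exposed) = 3200/4233 = 0.75597
p₀ = P(outcome | unexposed) = 200/860 = 0.23256
Under exogeneity alone the bounds on PN are max{0,(p₁−p₀)/p₁} ≤ PN ≤ min{1,(1−p₀)/p₁}.
  lower = (p₁ − p₀)/p₁ = 0.52341 / 0.75597 ≈ 0.6924
  upper = min{1, (1 − p₀)/p₁} = 0.76744 / 0.75597 ≈ 1.0152 → capped at 1

0.692 ≤ PN ≤ 1.000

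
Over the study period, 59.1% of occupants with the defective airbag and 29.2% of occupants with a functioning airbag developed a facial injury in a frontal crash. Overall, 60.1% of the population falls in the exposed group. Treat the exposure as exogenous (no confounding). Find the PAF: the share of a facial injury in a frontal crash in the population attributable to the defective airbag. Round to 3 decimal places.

p₁ = 0.591, p₀ = 0.292.
Overall risk P(Y=1) = π·p₁ + (1−π)·p₀ = 0.601×0.591 + 0.399×0.292 = 0.4717.
Under exogeneity, PAF = [P(Y=1) − p₀] / P(Y=1).
PAF = (0.4717 − 0.292) / 0.4717 ≈ 0.3810

PAF ≈ 0.381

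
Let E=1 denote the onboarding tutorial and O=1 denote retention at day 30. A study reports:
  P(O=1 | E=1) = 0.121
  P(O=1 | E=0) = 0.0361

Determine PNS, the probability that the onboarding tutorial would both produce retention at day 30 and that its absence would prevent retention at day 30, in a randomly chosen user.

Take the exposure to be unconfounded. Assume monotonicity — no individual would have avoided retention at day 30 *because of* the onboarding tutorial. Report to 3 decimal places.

PNS ≈ 0.085

Let p₁ = 0.121, p₀ = 0.0361.
Under exogeneity and monotonicity, PNS = p₁ − p₀.
PNS = 0.121 − 0.0361 = 0.0849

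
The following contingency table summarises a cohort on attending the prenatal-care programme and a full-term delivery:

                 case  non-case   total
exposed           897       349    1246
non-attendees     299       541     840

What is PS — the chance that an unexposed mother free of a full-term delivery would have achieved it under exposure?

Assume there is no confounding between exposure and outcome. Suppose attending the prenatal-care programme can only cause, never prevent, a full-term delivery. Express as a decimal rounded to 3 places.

p₁ = P(outcome | exposed) = 897/1246 = 0.7199
p₀ = P(outcome | unexposed) = 299/840 = 0.35595
Under exogeneity and monotonicity, PS = (p₁ − p₀) / (1 − p₀).
PS = (0.7199 − 0.35595) / (1 − 0.35595) = 0.36395 / 0.64405 ≈ 0.5651

PS ≈ 0.565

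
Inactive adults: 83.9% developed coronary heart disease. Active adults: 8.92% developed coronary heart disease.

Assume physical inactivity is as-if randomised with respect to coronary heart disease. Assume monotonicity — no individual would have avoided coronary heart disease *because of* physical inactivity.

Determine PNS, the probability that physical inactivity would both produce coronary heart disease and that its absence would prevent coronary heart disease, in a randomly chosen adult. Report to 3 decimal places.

PNS ≈ 0.750

p₁ = 0.839, p₀ = 0.0892.
Under exogeneity and monotonicity, PNS = p₁ − p₀.
PNS = 0.839 − 0.0892 = 0.7498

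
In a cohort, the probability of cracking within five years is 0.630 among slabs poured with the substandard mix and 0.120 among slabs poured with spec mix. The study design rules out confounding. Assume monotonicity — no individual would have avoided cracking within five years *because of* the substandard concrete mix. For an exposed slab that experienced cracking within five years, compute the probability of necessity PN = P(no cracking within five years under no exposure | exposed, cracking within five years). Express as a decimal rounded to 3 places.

PN ≈ 0.810

Let p₁ = 0.63, p₀ = 0.12.
Under exogeneity and monotonicity, PN = (p₁ − p₀) / p₁.
PN = (0.63 − 0.12) / 0.63 = 0.51 / 0.63 ≈ 0.8095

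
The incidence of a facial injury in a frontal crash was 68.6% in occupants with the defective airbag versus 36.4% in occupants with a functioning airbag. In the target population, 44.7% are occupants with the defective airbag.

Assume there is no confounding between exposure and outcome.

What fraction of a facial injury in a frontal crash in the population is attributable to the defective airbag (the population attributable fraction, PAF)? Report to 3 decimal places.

PAF ≈ 0.283

p₁ = 0.686, p₀ = 0.364.
Overall risk P(Y=1) = π·p₁ + (1−π)·p₀ = 0.447×0.686 + 0.553×0.364 = 0.50793.
Under exogeneity, PAF = [P(Y=1) − p₀] / P(Y=1).
PAF = (0.50793 − 0.364) / 0.50793 ≈ 0.2834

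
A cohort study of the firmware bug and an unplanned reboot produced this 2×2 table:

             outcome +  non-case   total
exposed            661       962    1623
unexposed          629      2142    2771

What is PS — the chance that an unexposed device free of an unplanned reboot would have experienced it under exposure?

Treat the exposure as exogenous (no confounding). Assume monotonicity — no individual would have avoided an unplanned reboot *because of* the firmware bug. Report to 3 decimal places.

PS ≈ 0.233

p₁ = P(outcome | exposed) = 661/1623 = 0.40727
p₀ = P(outcome | unexposed) = 629/2771 = 0.22699
Under exogeneity and monotonicity, PS = (p₁ − p₀)/(1 − p₀).
PS = (0.40727 − 0.22699) / 0.77301 ≈ 0.2332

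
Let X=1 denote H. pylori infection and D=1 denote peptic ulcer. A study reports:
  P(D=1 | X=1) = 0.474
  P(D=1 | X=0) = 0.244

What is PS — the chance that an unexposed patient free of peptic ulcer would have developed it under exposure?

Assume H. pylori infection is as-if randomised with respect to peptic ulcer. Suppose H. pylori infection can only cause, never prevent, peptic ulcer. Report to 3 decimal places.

PS ≈ 0.304

Let p₁ = 0.474, p₀ = 0.244.
Under exogeneity and monotonicity, PS = (p₁ − p₀) / (1 − p₀).
PS = (0.474 − 0.244) / (1 − 0.244) = 0.23 / 0.756 ≈ 0.3042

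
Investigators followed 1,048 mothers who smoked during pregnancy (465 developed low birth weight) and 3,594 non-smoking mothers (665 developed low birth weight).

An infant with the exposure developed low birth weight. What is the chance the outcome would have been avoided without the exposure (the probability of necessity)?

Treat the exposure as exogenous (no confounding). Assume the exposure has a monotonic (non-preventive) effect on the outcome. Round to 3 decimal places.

PN ≈ 0.583

p₁ = P(outcome | exposed) = 465/1048 = 0.4437
p₀ = P(outcome | unexposed) = 665/3594 = 0.18503
Under exogeneity and monotonicity, PN = (p₁ − p₀) / p₁.
PN = (0.4437 − 0.18503) / 0.4437 = 0.25867 / 0.4437 ≈ 0.5830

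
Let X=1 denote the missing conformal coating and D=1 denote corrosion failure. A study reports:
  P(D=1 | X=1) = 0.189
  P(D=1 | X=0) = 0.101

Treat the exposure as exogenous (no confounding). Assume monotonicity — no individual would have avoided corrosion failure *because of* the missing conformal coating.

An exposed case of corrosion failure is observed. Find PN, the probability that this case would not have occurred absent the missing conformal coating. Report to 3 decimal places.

PN ≈ 0.466

Let p₁ = 0.189, p₀ = 0.101.
Under exogeneity and monotonicity, PN = (p₁ − p₀) / p₁.
PN = (0.189 − 0.101) / 0.189 = 0.088 / 0.189 ≈ 0.4656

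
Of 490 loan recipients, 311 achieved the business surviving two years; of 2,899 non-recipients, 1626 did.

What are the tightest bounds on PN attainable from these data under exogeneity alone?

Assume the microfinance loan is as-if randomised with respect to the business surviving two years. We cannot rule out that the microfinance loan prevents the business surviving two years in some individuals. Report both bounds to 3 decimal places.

p₁ = P(outcome | exposed) = 311/490 = 0.63469
p₀ = P(outcome | unexposed) = 1626/2899 = 0.56088
Under exogeneity alone the bounds on PN are max{0,(p₁−p₀)/p₁} ≤ PN ≤ min{1,(1−p₀)/p₁}.
  lower = (p₁ − p₀)/p₁ = 0.073811 / 0.63469 ≈ 0.1163
  upper = min{1, (1 − p₀)/p₁} = 0.43912 / 0.63469 ≈ 0.6919

0.116 ≤ PN ≤ 0.692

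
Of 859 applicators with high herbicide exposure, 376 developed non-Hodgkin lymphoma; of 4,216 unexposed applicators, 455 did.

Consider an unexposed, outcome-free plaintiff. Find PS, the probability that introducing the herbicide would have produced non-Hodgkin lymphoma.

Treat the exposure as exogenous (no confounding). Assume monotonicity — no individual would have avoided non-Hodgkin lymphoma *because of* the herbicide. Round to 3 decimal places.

p₁ = P(outcome | exposed) = 376/859 = 0.43772
p₀ = P(outcome | unexposed) = 455/4216 = 0.10792
Under exogeneity and monotonicity, PS = (p₁ − p₀) / (1 − p₀).
PS = (0.43772 − 0.10792) / (1 − 0.10792) = 0.3298 / 0.89208 ≈ 0.3697

PS ≈ 0.370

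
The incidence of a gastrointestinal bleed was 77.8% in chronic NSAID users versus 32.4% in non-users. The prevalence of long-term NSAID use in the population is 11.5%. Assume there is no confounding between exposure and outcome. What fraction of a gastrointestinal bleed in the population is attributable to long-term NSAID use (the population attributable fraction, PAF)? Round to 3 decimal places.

PAF ≈ 0.139

p₁ = 0.778, p₀ = 0.324.
Overall risk P(Y=1) = π·p₁ + (1−π)·p₀ = 0.115×0.778 + 0.885×0.324 = 0.37621.
Under exogeneity, PAF = [P(Y=1) − p₀] / P(Y=1).
PAF = (0.37621 − 0.324) / 0.37621 ≈ 0.1388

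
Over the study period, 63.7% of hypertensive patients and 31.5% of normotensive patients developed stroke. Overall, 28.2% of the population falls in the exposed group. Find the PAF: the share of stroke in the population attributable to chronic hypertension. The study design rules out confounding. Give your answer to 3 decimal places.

p₁ = 0.637, p₀ = 0.315.
Overall risk P(Y=1) = π·p₁ + (1−π)·p₀ = 0.282×0.637 + 0.718×0.315 = 0.4058.
Under exogeneity, PAF = [P(Y=1) − p₀] / P(Y=1).
PAF = (0.4058 − 0.315) / 0.4058 ≈ 0.2238

PAF ≈ 0.224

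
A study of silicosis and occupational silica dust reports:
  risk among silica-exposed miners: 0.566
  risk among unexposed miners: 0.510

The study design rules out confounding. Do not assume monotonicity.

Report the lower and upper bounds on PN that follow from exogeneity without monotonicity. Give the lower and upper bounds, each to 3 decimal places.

0.099 ≤ PN ≤ 0.866

Let p₁ = 0.566, p₀ = 0.51.
Under exogeneity alone the bounds on PN are max{0,(p₁−p₀)/p₁} ≤ PN ≤ min{1,(1−p₀)/p₁}.
  lower = (p₁ − p₀)/p₁ = 0.056 / 0.566 ≈ 0.0989
  upper = min{1, (1 − p₀)/p₁} = 0.49 / 0.566 ≈ 0.8657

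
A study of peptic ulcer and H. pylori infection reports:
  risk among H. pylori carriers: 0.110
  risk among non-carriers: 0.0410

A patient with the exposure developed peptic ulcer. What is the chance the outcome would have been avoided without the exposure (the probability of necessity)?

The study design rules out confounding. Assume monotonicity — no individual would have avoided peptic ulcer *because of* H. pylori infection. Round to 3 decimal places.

PN ≈ 0.627

Let p₁ = 0.11, p₀ = 0.041.
Under exogeneity and monotonicity, PN = (p₁ − p₀) / p₁.
PN = (0.11 − 0.041) / 0.11 = 0.069 / 0.11 ≈ 0.6273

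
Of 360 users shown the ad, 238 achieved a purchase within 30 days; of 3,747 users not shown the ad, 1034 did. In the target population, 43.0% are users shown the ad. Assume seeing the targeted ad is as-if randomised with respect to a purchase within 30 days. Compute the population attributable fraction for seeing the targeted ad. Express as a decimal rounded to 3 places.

PAF ≈ 0.375

p₁ = P(outcome | exposed) = 238/360 = 0.66111
p₀ = P(outcome | unexposed) = 1034/3747 = 0.27595
Overall risk P(Y=1) = π·p₁ + (1−π)·p₀ = 0.43×0.66111 + 0.57×0.27595 = 0.44157.
Under exogeneity, PAF = [P(Y=1) − p₀] / P(Y=1).
PAF = (0.44157 − 0.27595) / 0.44157 ≈ 0.3751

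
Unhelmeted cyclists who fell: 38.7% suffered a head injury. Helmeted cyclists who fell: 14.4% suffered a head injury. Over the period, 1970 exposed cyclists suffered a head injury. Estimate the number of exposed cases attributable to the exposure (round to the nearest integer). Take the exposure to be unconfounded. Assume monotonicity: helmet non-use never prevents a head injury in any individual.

about 1237 cases

p₁ = 0.387, p₀ = 0.144.
PN = (p₁ − p₀)/p₁ = (0.387 − 0.144) / 0.387 ≈ 0.62791.
Attributable cases ≈ PN × (exposed cases) = 0.62791 × 1970 ≈ 1236.98.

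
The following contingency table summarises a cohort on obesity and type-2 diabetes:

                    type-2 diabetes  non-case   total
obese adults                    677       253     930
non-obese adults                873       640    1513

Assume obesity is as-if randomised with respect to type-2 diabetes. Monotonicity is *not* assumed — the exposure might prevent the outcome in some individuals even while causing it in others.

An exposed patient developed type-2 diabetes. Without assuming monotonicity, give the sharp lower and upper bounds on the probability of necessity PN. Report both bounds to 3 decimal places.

p₁ = P(outcome | exposed) = 677/930 = 0.72796
p₀ = P(outcome | unexposed) = 873/1513 = 0.577
Under exogeneity alone the bounds on PN are max{0,(p₁−p₀)/p₁} ≤ PN ≤ min{1,(1−p₀)/p₁}.
  lower = (p₁ − p₀)/p₁ = 0.15096 / 0.72796 ≈ 0.2074
  upper = min{1, (1 − p₀)/p₁} = 0.423 / 0.72796 ≈ 0.5811

0.207 ≤ PN ≤ 0.581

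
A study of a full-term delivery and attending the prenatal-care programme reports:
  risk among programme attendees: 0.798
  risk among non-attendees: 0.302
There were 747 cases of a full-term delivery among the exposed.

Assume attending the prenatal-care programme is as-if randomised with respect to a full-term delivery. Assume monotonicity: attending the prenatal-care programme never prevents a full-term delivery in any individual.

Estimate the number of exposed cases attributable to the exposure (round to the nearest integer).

Let p₁ = 0.798, p₀ = 0.302.
PN = (p₁ − p₀)/p₁ = (0.798 − 0.302) / 0.798 ≈ 0.62155.
Attributable cases ≈ PN × (exposed cases) = 0.62155 × 747 ≈ 464.30.

about 464 cases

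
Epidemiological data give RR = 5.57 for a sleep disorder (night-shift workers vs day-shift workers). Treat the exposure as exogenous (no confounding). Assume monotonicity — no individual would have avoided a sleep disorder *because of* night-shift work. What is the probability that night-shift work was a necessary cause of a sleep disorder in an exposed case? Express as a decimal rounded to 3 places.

Under exogeneity and monotonicity, PN = (RR − 1) / RR = 1 − 1/RR.
PN = (5.57 − 1) / 5.57 = 4.57 / 5.57 ≈ 0.8205

PN ≈ 0.820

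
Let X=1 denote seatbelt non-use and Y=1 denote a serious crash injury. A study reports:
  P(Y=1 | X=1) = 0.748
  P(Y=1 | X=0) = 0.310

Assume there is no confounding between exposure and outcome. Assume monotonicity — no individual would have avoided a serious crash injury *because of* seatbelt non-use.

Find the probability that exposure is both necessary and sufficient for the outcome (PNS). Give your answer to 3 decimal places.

Let p₁ = 0.748, p₀ = 0.31.
Under exogeneity and monotonicity, PNS = p₁ − p₀.
PNS = 0.748 − 0.31 = 0.438

PNS ≈ 0.438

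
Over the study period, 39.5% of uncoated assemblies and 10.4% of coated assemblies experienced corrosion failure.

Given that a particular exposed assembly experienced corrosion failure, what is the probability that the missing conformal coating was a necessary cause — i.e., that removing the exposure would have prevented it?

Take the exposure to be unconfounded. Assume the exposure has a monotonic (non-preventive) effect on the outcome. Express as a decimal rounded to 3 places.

PN ≈ 0.737

p₁ = 0.395, p₀ = 0.104.
Under exogeneity and monotonicity, PN = (p₁ − p₀) / p₁.
PN = (0.395 − 0.104) / 0.395 = 0.291 / 0.395 ≈ 0.7367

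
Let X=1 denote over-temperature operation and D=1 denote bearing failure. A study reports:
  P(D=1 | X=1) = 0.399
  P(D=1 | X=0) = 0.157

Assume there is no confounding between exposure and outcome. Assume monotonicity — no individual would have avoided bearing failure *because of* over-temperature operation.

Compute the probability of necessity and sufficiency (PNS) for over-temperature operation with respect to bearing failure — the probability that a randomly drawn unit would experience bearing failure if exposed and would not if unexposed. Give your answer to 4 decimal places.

Let p₁ = 0.399, p₀ = 0.157.
Under exogeneity and monotonicity, PNS = p₁ − p₀.
PNS = 0.399 − 0.157 = 0.242

PNS ≈ 0.2420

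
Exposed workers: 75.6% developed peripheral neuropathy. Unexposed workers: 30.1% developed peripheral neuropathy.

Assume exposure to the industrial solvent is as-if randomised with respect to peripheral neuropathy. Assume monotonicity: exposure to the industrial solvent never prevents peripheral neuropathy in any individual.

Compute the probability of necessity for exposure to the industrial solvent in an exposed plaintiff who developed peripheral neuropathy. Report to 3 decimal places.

p₁ = 0.756, p₀ = 0.301.
Under exogeneity and monotonicity, PN = (p₁ − p₀) / p₁.
PN = (0.756 − 0.301) / 0.756 = 0.455 / 0.756 ≈ 0.6019

PN ≈ 0.602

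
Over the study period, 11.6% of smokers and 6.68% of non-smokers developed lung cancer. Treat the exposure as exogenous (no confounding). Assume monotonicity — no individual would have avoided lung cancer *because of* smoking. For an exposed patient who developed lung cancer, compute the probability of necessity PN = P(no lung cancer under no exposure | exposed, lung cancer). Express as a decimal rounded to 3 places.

p₁ = 0.116, p₀ = 0.0668.
Under exogeneity and monotonicity, PN = (p₁ − p₀) / p₁.
PN = (0.116 − 0.0668) / 0.116 = 0.0492 / 0.116 ≈ 0.4241

PN ≈ 0.424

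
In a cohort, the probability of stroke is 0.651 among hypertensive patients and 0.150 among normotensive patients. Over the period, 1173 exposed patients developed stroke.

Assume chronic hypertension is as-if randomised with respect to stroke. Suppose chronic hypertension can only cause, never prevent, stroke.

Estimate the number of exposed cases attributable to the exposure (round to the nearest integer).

Let p₁ = 0.651, p₀ = 0.15.
PN = (p₁ − p₀)/p₁ = (0.651 − 0.15) / 0.651 ≈ 0.76959.
Attributable cases ≈ PN × (exposed cases) = 0.76959 × 1173 ≈ 902.72.

about 903 cases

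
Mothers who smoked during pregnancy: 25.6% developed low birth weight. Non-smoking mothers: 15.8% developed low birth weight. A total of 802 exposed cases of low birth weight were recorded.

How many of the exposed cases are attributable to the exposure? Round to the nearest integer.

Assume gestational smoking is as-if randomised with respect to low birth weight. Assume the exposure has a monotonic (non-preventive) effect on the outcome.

about 307 cases

p₁ = 0.256, p₀ = 0.158.
PN = (p₁ − p₀)/p₁ = (0.256 − 0.158) / 0.256 ≈ 0.38281.
Attributable cases ≈ PN × (exposed cases) = 0.38281 × 802 ≈ 307.02.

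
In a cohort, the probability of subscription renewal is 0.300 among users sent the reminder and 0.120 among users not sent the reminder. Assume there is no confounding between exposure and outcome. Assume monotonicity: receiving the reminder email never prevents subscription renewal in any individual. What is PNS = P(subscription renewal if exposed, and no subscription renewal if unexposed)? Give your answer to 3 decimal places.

Let p₁ = 0.3, p₀ = 0.12.
Under exogeneity and monotonicity, PNS = p₁ − p₀.
PNS = 0.3 − 0.12 = 0.18

PNS ≈ 0.180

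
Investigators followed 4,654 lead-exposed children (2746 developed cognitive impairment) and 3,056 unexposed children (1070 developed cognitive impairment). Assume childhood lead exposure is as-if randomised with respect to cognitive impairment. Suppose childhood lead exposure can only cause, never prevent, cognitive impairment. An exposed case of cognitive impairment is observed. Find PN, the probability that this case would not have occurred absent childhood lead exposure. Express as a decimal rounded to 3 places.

p₁ = P(outcome | exposed) = 2746/4654 = 0.59003
p₀ = P(outcome | unexposed) = 1070/3056 = 0.35013
Under exogeneity and monotonicity, PN = (p₁ − p₀) / p₁.
PN = (0.59003 − 0.35013) / 0.59003 = 0.2399 / 0.59003 ≈ 0.4066

PN ≈ 0.407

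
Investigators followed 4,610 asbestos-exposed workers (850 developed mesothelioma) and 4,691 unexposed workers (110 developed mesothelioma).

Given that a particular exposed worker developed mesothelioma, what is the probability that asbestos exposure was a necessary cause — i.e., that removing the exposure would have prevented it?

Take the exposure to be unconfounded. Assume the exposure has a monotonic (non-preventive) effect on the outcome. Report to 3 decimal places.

PN ≈ 0.873

p₁ = P(outcome | exposed) = 850/4610 = 0.18438
p₀ = P(outcome | unexposed) = 110/4691 = 0.023449
Under exogeneity and monotonicity, PN = (p₁ − p₀) / p₁.
PN = (0.18438 − 0.023449) / 0.18438 = 0.16093 / 0.18438 ≈ 0.8728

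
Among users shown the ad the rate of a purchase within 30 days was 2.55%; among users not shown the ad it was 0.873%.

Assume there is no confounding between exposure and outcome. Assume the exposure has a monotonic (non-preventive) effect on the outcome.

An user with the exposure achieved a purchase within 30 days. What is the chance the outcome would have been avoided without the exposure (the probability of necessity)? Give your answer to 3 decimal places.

p₁ = 0.0255, p₀ = 0.00873.
Under exogeneity and monotonicity, PN = (p₁ − p₀) / p₁.
PN = (0.0255 − 0.00873) / 0.0255 = 0.01677 / 0.0255 ≈ 0.6576

PN ≈ 0.658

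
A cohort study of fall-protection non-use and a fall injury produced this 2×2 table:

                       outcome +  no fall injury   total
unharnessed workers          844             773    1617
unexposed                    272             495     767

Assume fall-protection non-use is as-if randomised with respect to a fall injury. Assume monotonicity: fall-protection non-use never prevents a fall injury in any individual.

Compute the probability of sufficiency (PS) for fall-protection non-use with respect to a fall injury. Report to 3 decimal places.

PS ≈ 0.259

p₁ = P(outcome | exposed) = 844/1617 = 0.52195
p₀ = P(outcome | unexposed) = 272/767 = 0.35463
Under exogeneity and monotonicity, PS = (p₁ − p₀) / (1 − p₀).
PS = (0.52195 − 0.35463) / (1 − 0.35463) = 0.16733 / 0.64537 ≈ 0.2593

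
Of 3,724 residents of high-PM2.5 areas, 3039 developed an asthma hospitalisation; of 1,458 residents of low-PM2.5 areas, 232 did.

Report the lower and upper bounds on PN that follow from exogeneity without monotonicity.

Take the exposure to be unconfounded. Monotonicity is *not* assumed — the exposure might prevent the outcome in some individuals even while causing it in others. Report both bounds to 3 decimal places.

p₁ = P(outcome | exposed) = 3039/3724 = 0.81606
p₀ = P(outcome | unexposed) = 232/1458 = 0.15912
Under exogeneity alone the bounds on PN are max{0,(p₁−p₀)/p₁} ≤ PN ≤ min{1,(1−p₀)/p₁}.
  lower = (p₁ − p₀)/p₁ = 0.65694 / 0.81606 ≈ 0.8050
  upper = min{1, (1 − p₀)/p₁} = 0.84088 / 0.81606 ≈ 1.0304 → capped at 1

0.805 ≤ PN ≤ 1.000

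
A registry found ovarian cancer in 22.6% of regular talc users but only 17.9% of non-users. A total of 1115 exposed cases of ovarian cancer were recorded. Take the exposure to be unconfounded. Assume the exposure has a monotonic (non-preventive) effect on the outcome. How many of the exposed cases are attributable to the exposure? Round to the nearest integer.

p₁ = 0.226, p₀ = 0.179.
PN = (p₁ − p₀)/p₁ = (0.226 − 0.179) / 0.226 ≈ 0.20796.
Attributable cases ≈ PN × (exposed cases) = 0.20796 × 1115 ≈ 231.88.

about 232 cases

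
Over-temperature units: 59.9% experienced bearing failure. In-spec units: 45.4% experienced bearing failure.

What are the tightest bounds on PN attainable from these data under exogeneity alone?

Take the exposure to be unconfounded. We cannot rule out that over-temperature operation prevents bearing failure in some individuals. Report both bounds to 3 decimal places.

p₁ = 0.599, p₀ = 0.454.
Under exogeneity alone the bounds on PN are max{0,(p₁−p₀)/p₁} ≤ PN ≤ min{1,(1−p₀)/p₁}.
  lower = (p₁ − p₀)/p₁ = 0.145 / 0.599 ≈ 0.2421
  upper = min{1, (1 − p₀)/p₁} = 0.546 / 0.599 ≈ 0.9115

0.242 ≤ PN ≤ 0.912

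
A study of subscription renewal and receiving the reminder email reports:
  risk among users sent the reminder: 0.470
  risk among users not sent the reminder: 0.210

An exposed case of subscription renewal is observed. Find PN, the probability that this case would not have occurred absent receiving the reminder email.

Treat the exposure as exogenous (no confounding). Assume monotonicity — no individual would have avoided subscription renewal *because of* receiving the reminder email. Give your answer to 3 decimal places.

PN ≈ 0.553

Let p₁ = 0.47, p₀ = 0.21.
Under exogeneity and monotonicity, PN = (p₁ − p₀) / p₁.
PN = (0.47 − 0.21) / 0.47 = 0.26 / 0.47 ≈ 0.5532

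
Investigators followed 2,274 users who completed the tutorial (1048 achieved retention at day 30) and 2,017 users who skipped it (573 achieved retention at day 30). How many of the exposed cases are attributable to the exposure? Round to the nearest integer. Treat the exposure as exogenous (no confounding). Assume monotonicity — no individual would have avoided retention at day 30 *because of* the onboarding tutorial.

about 402 cases

p₁ = P(outcome | exposed) = 1048/2274 = 0.46086
p₀ = P(outcome | unexposed) = 573/2017 = 0.28409
PN = (p₁ − p₀)/p₁ = (0.46086 − 0.28409) / 0.46086 ≈ 0.38358.
Attributable cases ≈ PN × (exposed cases) = 0.38358 × 1048 ≈ 401.99.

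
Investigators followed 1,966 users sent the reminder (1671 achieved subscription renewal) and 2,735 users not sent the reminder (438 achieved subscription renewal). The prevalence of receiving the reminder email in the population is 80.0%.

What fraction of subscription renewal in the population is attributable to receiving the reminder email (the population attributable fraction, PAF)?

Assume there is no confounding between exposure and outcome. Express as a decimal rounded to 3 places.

p₁ = P(outcome | exposed) = 1671/1966 = 0.84995
p₀ = P(outcome | unexposed) = 438/2735 = 0.16015
Overall risk P(Y=1) = π·p₁ + (1−π)·p₀ = 0.8×0.84995 + 0.2×0.16015 = 0.71199.
Under exogeneity, PAF = [P(Y=1) − p₀] / P(Y=1).
PAF = (0.71199 − 0.16015) / 0.71199 ≈ 0.7751

PAF ≈ 0.775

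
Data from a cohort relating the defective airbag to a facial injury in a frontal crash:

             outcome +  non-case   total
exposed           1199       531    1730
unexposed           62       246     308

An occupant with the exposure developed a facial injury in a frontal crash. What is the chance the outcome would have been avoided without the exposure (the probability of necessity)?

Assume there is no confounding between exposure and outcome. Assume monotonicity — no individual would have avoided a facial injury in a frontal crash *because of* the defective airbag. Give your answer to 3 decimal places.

PN ≈ 0.710

p₁ = P(outcome | exposed) = 1199/1730 = 0.69306
p₀ = P(outcome | unexposed) = 62/308 = 0.2013
Under exogeneity and monotonicity, PN = (p₁ − p₀) / p₁.
PN = (0.69306 − 0.2013) / 0.69306 = 0.49176 / 0.69306 ≈ 0.7096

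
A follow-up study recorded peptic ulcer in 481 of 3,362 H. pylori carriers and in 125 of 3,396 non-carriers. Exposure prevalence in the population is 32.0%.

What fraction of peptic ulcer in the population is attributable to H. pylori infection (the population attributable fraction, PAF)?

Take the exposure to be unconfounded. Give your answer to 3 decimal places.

PAF ≈ 0.480

p₁ = P(outcome | exposed) = 481/3362 = 0.14307
p₀ = P(outcome | unexposed) = 125/3396 = 0.036808
Overall risk P(Y=1) = π·p₁ + (1−π)·p₀ = 0.32×0.14307 + 0.68×0.036808 = 0.070812.
Under exogeneity, PAF = [P(Y=1) − p₀] / P(Y=1).
PAF = (0.070812 − 0.036808) / 0.070812 ≈ 0.4802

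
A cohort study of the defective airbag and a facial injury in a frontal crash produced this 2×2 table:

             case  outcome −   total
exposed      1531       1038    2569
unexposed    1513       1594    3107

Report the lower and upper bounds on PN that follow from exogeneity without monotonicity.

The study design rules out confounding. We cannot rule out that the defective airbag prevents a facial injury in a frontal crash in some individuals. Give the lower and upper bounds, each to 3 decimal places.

p₁ = P(outcome | exposed) = 1531/2569 = 0.59595
p₀ = P(outcome | unexposed) = 1513/3107 = 0.48696
Under exogeneity alone the bounds on PN are max{0,(p₁−p₀)/p₁} ≤ PN ≤ min{1,(1−p₀)/p₁}.
  lower = (p₁ − p₀)/p₁ = 0.10899 / 0.59595 ≈ 0.1829
  upper = min{1, (1 − p₀)/p₁} = 0.51304 / 0.59595 ≈ 0.8609

0.183 ≤ PN ≤ 0.861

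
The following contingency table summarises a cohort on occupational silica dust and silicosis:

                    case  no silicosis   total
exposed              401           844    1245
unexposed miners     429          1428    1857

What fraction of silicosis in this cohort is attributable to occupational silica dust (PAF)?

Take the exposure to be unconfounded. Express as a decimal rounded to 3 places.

PAF ≈ 0.137

p₁ = P(outcome | exposed) = 401/1245 = 0.32209
p₀ = P(outcome | unexposed) = 429/1857 = 0.23102
Exposure prevalence π = 1245/3102 = 0.40135; overall risk P(Y=1) = 0.26757.
Under exogeneity, PAF = [P(Y=1) − p₀]/P(Y=1).
PAF = (0.26757 − 0.23102) / 0.26757 ≈ 0.1366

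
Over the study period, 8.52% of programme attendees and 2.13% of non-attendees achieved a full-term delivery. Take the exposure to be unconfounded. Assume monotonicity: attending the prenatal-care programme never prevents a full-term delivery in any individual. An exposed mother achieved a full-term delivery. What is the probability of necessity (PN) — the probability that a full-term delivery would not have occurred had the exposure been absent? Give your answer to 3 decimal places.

p₁ = 0.0852, p₀ = 0.0213.
Under exogeneity and monotonicity, PN = (p₁ − p₀) / p₁.
PN = (0.0852 − 0.0213) / 0.0852 = 0.0639 / 0.0852 ≈ 0.7500

PN ≈ 0.750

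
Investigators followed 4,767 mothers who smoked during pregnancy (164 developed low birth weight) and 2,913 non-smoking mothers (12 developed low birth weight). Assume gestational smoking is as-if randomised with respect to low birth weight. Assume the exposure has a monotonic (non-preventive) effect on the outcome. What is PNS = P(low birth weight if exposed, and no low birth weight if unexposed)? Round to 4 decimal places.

p₁ = P(outcome | exposed) = 164/4767 = 0.034403
p₀ = P(outcome | unexposed) = 12/2913 = 0.0041195
Under exogeneity and monotonicity, PNS = p₁ − p₀.
PNS = 0.034403 − 0.0041195 = 0.030284

PNS ≈ 0.0303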